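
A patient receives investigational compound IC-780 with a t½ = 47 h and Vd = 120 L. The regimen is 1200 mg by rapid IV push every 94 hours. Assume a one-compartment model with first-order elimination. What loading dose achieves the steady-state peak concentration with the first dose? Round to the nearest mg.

f = (1/2)^(94/47) ≈ 0.250000; accumulation ratio R = 1/(1−f) ≈ 1.33333.
Loading dose to hit Cmax,ss on first dose: D_load = D_maint·R ≈ 1200 × 1.33333 ≈ 1600.00 mg.

1600 mg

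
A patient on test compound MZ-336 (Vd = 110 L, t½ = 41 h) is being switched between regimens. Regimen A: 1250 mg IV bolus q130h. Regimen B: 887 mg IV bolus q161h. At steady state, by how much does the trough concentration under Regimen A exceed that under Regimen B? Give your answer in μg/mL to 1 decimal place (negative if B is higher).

0.9 μg/mL

Regimen A: f = (1/2)^(130/41) ≈ 0.1110; Cmin,ss = (1250/110)·f/(1−f) ≈ 1.419 μg/mL.
Regimen B: f = (1/2)^(161/41) ≈ 0.0658; Cmin,ss = (887/110)·f/(1−f) ≈ 0.568 μg/mL.
Difference ≈ 1.419 − 0.568 ≈ 0.851 μg/mL.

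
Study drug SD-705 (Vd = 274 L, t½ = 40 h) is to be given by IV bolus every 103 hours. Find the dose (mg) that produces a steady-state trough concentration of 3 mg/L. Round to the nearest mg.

4076 mg

τ/t½ = 103/40 ≈ 2.575, so f = (1/2)^(103/40) ≈ 0.167822.
Cmin,ss = (D/Vd)·f/(1−f), so D = Cmin,ss·Vd·(1−f)/f.
D = 3 × 274 × (1−f)/f ≈ 3 × 274 × 4.95869 ≈ 4076.04 mg.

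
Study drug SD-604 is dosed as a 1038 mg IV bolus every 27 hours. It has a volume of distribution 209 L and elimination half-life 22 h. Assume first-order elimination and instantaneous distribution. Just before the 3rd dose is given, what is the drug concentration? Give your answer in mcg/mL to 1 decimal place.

3.0 mcg/mL

f = (1/2)^(τ/t½) = (1/2)^(27/22) ≈ 0.4271.
C₀ = D/Vd = 1038/209 ≈ 4.967 mcg/mL.
Before the 3rd dose, 2 doses have been given. Superposition: Cmin = C₀·(f + f²).
≈ 4.967 × (0.4271 + 0.1824) ≈ 4.967 × 0.6095 ≈ 3.027 mcg/mL.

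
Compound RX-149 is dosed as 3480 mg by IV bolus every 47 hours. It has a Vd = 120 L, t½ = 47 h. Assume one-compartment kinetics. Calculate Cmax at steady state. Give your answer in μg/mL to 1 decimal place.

58.0 μg/mL

τ = 47 h = 1 half-life, so f = (1/2)^1 = 0.5.
At steady state, R = 1/(1 − 0.5) = 2/1.
Single-dose peak C₀ = D/Vd = 3480/120 = 29 μg/mL.
Steady-state peak Cmax,ss = C₀·R = 29 × 2/1 ≈ 58.000 μg/mL.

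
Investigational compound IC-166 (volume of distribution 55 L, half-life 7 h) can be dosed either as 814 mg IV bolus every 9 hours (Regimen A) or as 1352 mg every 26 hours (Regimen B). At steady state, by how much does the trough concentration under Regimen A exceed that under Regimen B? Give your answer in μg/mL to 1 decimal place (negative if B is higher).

8.3 μg/mL

Regimen A: f = (1/2)^(9/7) ≈ 0.4102; Cmin,ss = (814/55)·f/(1−f) ≈ 10.293 μg/mL.
Regimen B: f = (1/2)^(26/7) ≈ 0.0762; Cmin,ss = (1352/55)·f/(1−f) ≈ 2.028 μg/mL.
Difference ≈ 10.293 − 2.028 ≈ 8.265 μg/mL.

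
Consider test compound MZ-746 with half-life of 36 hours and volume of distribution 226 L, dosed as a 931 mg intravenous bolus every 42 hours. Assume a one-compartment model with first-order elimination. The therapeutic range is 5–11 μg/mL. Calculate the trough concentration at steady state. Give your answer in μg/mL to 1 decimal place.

3.3 μg/mL

Over one 42-h interval, 42/36 ≈ 1.1667 half-lives elapse, leaving f ≈ 0.4454 of each dose.
Each bolus raises the concentration by D/Vd = 931/226 ≈ 4.119 μg/mL.
Steady-state trough Cmin,ss = C₀·f/(1−f) ≈ 4.119 × 0.4454/0.5546 ≈ 3.308 μg/mL.
Trough 3.3 μg/mL vs MEC 5 μg/mL: subtherapeutic.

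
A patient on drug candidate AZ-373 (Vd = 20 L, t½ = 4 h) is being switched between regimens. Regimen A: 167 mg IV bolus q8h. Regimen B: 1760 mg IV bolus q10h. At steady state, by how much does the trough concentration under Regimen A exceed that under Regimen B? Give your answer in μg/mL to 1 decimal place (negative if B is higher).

Regimen A: f = (1/2)^(8/4) ≈ 0.2500; Cmin,ss = (167/20)·f/(1−f) ≈ 2.783 μg/mL.
Regimen B: f = (1/2)^(10/4) ≈ 0.1768; Cmin,ss = (1760/20)·f/(1−f) ≈ 18.900 μg/mL.
Difference ≈ 2.783 − 18.900 ≈ -16.117 μg/mL.

-16.1 μg/mL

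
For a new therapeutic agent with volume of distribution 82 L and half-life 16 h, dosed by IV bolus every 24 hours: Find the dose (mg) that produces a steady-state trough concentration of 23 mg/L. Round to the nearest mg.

3448 mg

τ/t½ = 24/16 ≈ 1.5, so f = (1/2)^(24/16) ≈ 0.353553.
Cmin,ss = (D/Vd)·f/(1−f), so D = Cmin,ss·Vd·(1−f)/f.
D = 23 × 82 × (1−f)/f ≈ 23 × 82 × 1.82843 ≈ 3448.42 mg.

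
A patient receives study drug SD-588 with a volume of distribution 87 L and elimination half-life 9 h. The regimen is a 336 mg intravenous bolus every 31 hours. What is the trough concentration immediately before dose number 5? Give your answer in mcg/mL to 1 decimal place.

0.4 mcg/mL

f = (1/2)^(τ/t½) = (1/2)^(31/9) ≈ 0.0919.
C₀ = D/Vd = 336/87 ≈ 3.862 mcg/mL.
Before the 5th dose, 4 doses have been given. Superposition: Cmin = C₀·(f + f² + … + f^4).
≈ 3.862 × (0.0919 + 0.0084 + 0.0008 + 0.0001) ≈ 3.862 × 0.1012 ≈ 0.391 mcg/mL.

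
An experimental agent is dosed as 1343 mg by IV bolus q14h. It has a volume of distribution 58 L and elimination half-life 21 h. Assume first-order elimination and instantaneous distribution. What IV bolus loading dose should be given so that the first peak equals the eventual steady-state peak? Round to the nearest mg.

3629 mg

f = (1/2)^(14/21) ≈ 0.629961; accumulation ratio R = 1/(1−f) ≈ 2.70242.
Loading dose to hit Cmax,ss on first dose: D_load = D_maint·R ≈ 1343 × 2.70242 ≈ 3629.35 mg.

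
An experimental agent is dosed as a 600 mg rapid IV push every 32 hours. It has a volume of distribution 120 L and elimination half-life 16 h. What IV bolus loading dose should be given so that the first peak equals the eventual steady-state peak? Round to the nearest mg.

f = (1/2)^(32/16) ≈ 0.250000; accumulation ratio R = 1/(1−f) ≈ 1.33333.
Loading dose to hit Cmax,ss on first dose: D_load = D_maint·R ≈ 600 × 1.33333 ≈ 800.00 mg.

800 mg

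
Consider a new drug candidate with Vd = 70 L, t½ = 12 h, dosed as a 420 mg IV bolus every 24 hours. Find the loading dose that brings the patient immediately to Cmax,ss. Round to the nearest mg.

560 mg

f = (1/2)^(24/12) ≈ 0.250000; accumulation ratio R = 1/(1−f) ≈ 1.33333.
Loading dose to hit Cmax,ss on first dose: D_load = D_maint·R ≈ 420 × 1.33333 ≈ 560.00 mg.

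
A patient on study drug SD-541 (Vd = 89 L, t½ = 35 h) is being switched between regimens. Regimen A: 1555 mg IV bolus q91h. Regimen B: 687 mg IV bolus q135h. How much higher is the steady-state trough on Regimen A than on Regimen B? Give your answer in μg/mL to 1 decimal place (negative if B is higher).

2.9 μg/mL

Regimen A: f = (1/2)^(91/35) ≈ 0.1649; Cmin,ss = (1555/89)·f/(1−f) ≈ 3.450 μg/mL.
Regimen B: f = (1/2)^(135/35) ≈ 0.0690; Cmin,ss = (687/89)·f/(1−f) ≈ 0.572 μg/mL.
Difference ≈ 3.450 − 0.572 ≈ 2.878 μg/mL.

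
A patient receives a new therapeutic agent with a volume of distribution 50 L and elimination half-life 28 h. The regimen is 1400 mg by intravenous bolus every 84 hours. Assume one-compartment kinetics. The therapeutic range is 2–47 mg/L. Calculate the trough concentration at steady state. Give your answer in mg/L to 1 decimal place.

4.0 mg/L

τ = 84 h = 3 half-lives, so f = (1/2)^3 = 0.125.
At steady state, R = 1/(1 − 0.125) = 8/7.
Single-dose peak C₀ = D/Vd = 1400/50 = 28 mg/L.
Steady-state peak Cmax,ss = C₀·R = 28 × 8/7 ≈ 32.000 mg/L.
Steady-state trough Cmin,ss = Cmax,ss·f ≈ 32.000 × 0.125 ≈ 4.000 mg/L.
Trough 4.0 mg/L vs MEC 2 mg/L: adequate.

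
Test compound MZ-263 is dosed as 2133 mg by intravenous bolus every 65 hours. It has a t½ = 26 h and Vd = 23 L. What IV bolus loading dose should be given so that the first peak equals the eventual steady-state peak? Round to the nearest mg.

2591 mg

f = (1/2)^(65/26) ≈ 0.176777; accumulation ratio R = 1/(1−f) ≈ 1.21474.
Loading dose to hit Cmax,ss on first dose: D_load = D_maint·R ≈ 2133 × 1.21474 ≈ 2591.04 mg.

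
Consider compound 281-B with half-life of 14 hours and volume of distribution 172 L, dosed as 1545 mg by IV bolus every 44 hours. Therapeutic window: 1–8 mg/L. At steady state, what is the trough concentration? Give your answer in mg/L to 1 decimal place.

Over one 44-h interval, 44/14 ≈ 3.1429 half-lives elapse, leaving f ≈ 0.1132 of each dose.
At steady state, accumulation factor R = 1/(1 − e^(−kτ)) ≈ 1.1276.
Each bolus raises the concentration by D/Vd = 1545/172 ≈ 8.983 mg/L.
Steady-state peak Cmax,ss = C₀·R ≈ 8.983 × 1.1276 ≈ 10.129 mg/L.
One interval later, Cmin,ss = Cmax,ss·e^(−kτ) ≈ 10.129 × 0.1132 ≈ 1.147 mg/L.
Trough 1.1 mg/L vs MEC 1 mg/L: adequate.

1.1 mg/L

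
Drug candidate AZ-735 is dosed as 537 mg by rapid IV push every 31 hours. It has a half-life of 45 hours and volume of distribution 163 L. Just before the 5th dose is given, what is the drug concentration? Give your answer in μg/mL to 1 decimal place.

f = (1/2)^(τ/t½) = (1/2)^(31/45) ≈ 0.6203.
C₀ = D/Vd = 537/163 ≈ 3.294 μg/mL.
Before the 5th dose, 4 doses have been given. Superposition: Cmin = C₀·(f + f² + … + f^4).
≈ 3.294 × (0.6203 + 0.3848 + 0.2387 + 0.1480) ≈ 3.294 × 1.3918 ≈ 4.585 μg/mL.

4.6 μg/mL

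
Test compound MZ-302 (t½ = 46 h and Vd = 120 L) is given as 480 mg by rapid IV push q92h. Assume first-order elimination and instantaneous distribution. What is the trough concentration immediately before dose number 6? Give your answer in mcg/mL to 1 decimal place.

f = (1/2)^(τ/t½) = (1/2)^(92/46) ≈ 0.2500.
C₀ = D/Vd = 480/120 ≈ 4.000 mcg/mL.
Before the 6th dose, 5 doses have been given. Superposition: Cmin = C₀·(f + f² + … + f^5).
≈ 4.000 × (0.2500 + 0.0625 + 0.0156 + 0.0039 + 0.0010) ≈ 4.000 × 0.3330 ≈ 1.332 mcg/mL.

1.3 mcg/mL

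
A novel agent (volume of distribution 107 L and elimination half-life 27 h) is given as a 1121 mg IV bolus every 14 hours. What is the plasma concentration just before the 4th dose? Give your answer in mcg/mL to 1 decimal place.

f = (1/2)^(τ/t½) = (1/2)^(14/27) ≈ 0.6981.
C₀ = D/Vd = 1121/107 ≈ 10.477 mcg/mL.
Before the 4th dose, 3 doses have been given. Superposition: Cmin = C₀·(f + f² + … + f^3).
≈ 10.477 × (0.6981 + 0.4873 + 0.3402) ≈ 10.477 × 1.5256 ≈ 15.984 mcg/mL.

16.0 mcg/mL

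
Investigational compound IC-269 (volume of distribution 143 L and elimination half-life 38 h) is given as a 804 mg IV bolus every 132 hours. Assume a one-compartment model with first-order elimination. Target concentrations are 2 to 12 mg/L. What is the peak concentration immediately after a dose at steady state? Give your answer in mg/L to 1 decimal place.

τ/t½ = 132/38 ≈ 3.4737, so fraction remaining f = (1/2)^(132/38) ≈ 0.0900.
At steady state, accumulation factor R = 1/(1 − e^(−kτ)) ≈ 1.0989.
Single-dose peak C₀ = D/Vd = 804/143 ≈ 5.622 mg/L.
Steady-state peak Cmax,ss = C₀·R ≈ 5.622 × 1.0989 ≈ 6.178 mg/L.
Peak 6.2 mg/L vs MTC 12 mg/L: below toxic threshold.

6.2 mg/L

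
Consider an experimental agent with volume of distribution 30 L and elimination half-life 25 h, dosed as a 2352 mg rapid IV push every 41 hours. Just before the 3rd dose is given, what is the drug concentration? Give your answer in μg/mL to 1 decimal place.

f = (1/2)^(τ/t½) = (1/2)^(41/25) ≈ 0.3209.
C₀ = D/Vd = 2352/30 ≈ 78.400 μg/mL.
Before the 3rd dose, 2 doses have been given. Superposition: Cmin = C₀·(f + f²).
≈ 78.400 × (0.3209 + 0.1030) ≈ 78.400 × 0.4239 ≈ 33.234 μg/mL.

33.2 μg/mL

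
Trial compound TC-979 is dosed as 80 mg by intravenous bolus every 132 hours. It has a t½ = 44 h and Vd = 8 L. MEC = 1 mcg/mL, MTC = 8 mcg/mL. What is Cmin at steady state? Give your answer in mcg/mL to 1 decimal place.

1.4 mcg/mL

The dosing interval is 3 half-lives, so f = 2^(−3) = 0.125.
At steady state, R = 1/(1 − 0.125) = 8/7.
Single-dose peak C₀ = D/Vd = 80/8 = 10 mcg/mL.
Steady-state peak Cmax,ss = C₀·R = 10 × 8/7 ≈ 11.429 mcg/mL.
Steady-state trough Cmin,ss = Cmax,ss·f ≈ 11.429 × 0.125 ≈ 1.429 mcg/mL.
Trough 1.4 mcg/mL vs MEC 1 mcg/mL: adequate.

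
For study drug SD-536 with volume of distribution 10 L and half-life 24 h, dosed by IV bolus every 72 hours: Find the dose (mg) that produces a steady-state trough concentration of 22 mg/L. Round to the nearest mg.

1540 mg

τ/t½ = 72/24 ≈ 3, so f = (1/2)^(72/24) ≈ 0.125000.
Cmin,ss = (D/Vd)·f/(1−f), so D = Cmin,ss·Vd·(1−f)/f.
D = 22 × 10 × (1−f)/f ≈ 22 × 10 × 7.00000 ≈ 1540.00 mg.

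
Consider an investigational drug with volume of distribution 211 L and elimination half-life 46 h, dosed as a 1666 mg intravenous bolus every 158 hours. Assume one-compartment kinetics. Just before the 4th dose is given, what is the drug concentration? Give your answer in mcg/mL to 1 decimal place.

f = (1/2)^(τ/t½) = (1/2)^(158/46) ≈ 0.0925.
C₀ = D/Vd = 1666/211 ≈ 7.896 mcg/mL.
Before the 4th dose, 3 doses have been given. Superposition: Cmin = C₀·(f + f² + … + f^3).
≈ 7.896 × (0.0925 + 0.0086 + 0.0008) ≈ 7.896 × 0.1019 ≈ 0.805 mcg/mL.

0.8 mcg/mL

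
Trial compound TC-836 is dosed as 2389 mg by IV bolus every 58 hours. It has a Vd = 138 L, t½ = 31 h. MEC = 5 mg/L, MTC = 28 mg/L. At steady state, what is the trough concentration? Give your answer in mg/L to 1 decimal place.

6.5 mg/L

k = ln2/t½ = ln2/31 ≈ 0.022360 h⁻¹; fraction remaining f = e^(−kτ) = e^(−0.022360×58) ≈ 0.2734.
Accumulation ratio R = 1/(1 − f) ≈ 1/0.7266 ≈ 1.3763.
Single-dose peak C₀ = D/Vd = 2389/138 ≈ 17.312 mg/L.
Cmax,ss = C₀/(1 − f) ≈ 17.312/0.7266 ≈ 23.826 mg/L.
One interval later, Cmin,ss = Cmax,ss·e^(−kτ) ≈ 23.826 × 0.2734 ≈ 6.514 mg/L.
Trough 6.5 mg/L vs MEC 5 mg/L: adequate.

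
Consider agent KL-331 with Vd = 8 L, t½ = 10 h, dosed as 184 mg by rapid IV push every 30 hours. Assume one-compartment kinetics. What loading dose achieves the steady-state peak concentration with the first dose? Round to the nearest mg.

f = (1/2)^(30/10) ≈ 0.125000; accumulation ratio R = 1/(1−f) ≈ 1.14286.
Loading dose to hit Cmax,ss on first dose: D_load = D_maint·R ≈ 184 × 1.14286 ≈ 210.29 mg.

210 mg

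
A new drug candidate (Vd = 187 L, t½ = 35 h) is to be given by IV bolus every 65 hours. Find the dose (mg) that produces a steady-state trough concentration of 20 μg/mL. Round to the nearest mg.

9810 mg

τ/t½ = 65/35 ≈ 1.8571, so f = (1/2)^(65/35) ≈ 0.276022.
Cmin,ss = (D/Vd)·f/(1−f), so D = Cmin,ss·Vd·(1−f)/f.
D = 20 × 187 × (1−f)/f ≈ 20 × 187 × 2.62290 ≈ 9809.65 mg.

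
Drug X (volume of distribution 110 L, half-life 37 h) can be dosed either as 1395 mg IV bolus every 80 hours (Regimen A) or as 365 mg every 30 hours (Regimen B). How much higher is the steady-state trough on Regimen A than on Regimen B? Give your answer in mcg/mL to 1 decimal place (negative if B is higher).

Regimen A: f = (1/2)^(80/37) ≈ 0.2234; Cmin,ss = (1395/110)·f/(1−f) ≈ 3.648 mcg/mL.
Regimen B: f = (1/2)^(30/37) ≈ 0.5701; Cmin,ss = (365/110)·f/(1−f) ≈ 4.400 mcg/mL.
Difference ≈ 3.648 − 4.400 ≈ -0.752 mcg/mL.

-0.8 mcg/mL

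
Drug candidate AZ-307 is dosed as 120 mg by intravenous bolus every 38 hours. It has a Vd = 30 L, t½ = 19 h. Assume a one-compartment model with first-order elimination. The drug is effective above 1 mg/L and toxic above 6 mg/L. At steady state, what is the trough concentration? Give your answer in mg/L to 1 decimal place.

1.3 mg/L

The dosing interval is 2 half-lives, so f = 2^(−2) = 0.25.
At steady state, R = 1/(1 − 0.25) = 4/3.
Single-dose peak C₀ = D/Vd = 120/30 = 4 mg/L.
Steady-state peak Cmax,ss = C₀·R = 4 × 4/3 ≈ 5.333 mg/L.
Steady-state trough Cmin,ss = Cmax,ss·f ≈ 5.333 × 0.25 ≈ 1.333 mg/L.
Trough 1.3 mg/L vs MEC 1 mg/L: adequate.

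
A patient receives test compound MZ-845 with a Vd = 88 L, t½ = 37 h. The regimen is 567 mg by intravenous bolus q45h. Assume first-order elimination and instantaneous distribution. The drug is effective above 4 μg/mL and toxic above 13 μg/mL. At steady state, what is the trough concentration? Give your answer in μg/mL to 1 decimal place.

k = ln2/t½ = ln2/37 ≈ 0.018734 h⁻¹; fraction remaining f = e^(−kτ) = e^(−0.018734×45) ≈ 0.4304.
At steady state, accumulation factor R = 1/(1 − e^(−kτ)) ≈ 1.7556.
Single-dose peak C₀ = D/Vd = 567/88 ≈ 6.443 μg/mL.
Cmax,ss = C₀/(1 − f) ≈ 6.443/0.5696 ≈ 11.311 μg/mL.
One interval later, Cmin,ss = Cmax,ss·e^(−kτ) ≈ 11.311 × 0.4304 ≈ 4.868 μg/mL.
Trough 4.9 μg/mL vs MEC 4 μg/mL: adequate.

4.9 μg/mL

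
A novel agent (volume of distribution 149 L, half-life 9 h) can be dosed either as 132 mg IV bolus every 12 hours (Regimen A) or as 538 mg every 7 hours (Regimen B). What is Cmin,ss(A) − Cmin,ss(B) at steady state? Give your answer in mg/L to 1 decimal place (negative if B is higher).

-4.5 mg/L

Regimen A: f = (1/2)^(12/9) ≈ 0.3969; Cmin,ss = (132/149)·f/(1−f) ≈ 0.583 mg/L.
Regimen B: f = (1/2)^(7/9) ≈ 0.5833; Cmin,ss = (538/149)·f/(1−f) ≈ 5.054 mg/L.
Difference ≈ 0.583 − 5.054 ≈ -4.471 mg/L.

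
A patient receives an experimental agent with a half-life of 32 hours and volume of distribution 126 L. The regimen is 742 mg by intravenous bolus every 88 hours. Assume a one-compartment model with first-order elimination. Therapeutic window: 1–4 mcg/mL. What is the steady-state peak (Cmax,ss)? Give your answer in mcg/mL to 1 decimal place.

6.9 mcg/mL

τ/t½ = 88/32 ≈ 2.75, so fraction remaining f = (1/2)^(88/32) ≈ 0.1487.
At steady state, accumulation factor R = 1/(1 − e^(−kτ)) ≈ 1.1747.
Each bolus raises the concentration by D/Vd = 742/126 ≈ 5.889 mcg/mL.
Steady-state peak Cmax,ss = C₀·R ≈ 5.889 × 1.1747 ≈ 6.918 mcg/mL.
Peak 6.9 mcg/mL vs MTC 4 mcg/mL: exceeds toxic threshold.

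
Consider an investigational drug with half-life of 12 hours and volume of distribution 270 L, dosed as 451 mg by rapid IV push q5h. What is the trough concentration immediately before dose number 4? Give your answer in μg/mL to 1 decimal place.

f = (1/2)^(τ/t½) = (1/2)^(5/12) ≈ 0.7492.
C₀ = D/Vd = 451/270 ≈ 1.670 μg/mL.
Before the 4th dose, 3 doses have been given. Superposition: Cmin = C₀·(f + f² + … + f^3).
≈ 1.670 × (0.7492 + 0.5613 + 0.4205) ≈ 1.670 × 1.7310 ≈ 2.891 μg/mL.

2.9 μg/mL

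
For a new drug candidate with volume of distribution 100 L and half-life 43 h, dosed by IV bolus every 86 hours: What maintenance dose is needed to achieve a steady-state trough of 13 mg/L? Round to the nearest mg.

τ/t½ = 86/43 ≈ 2, so f = (1/2)^(86/43) ≈ 0.250000.
Cmin,ss = (D/Vd)·f/(1−f), so D = Cmin,ss·Vd·(1−f)/f.
D = 13 × 100 × (1−f)/f ≈ 13 × 100 × 3.00000 ≈ 3900.00 mg.

3900 mg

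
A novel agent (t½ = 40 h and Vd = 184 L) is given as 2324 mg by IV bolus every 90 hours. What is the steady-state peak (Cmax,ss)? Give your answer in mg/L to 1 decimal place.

16.0 mg/L

k = ln2/t½ = ln2/40 ≈ 0.017329 h⁻¹; fraction remaining f = e^(−kτ) = e^(−0.017329×90) ≈ 0.2102.
At steady state, accumulation factor R = 1/(1 − e^(−kτ)) ≈ 1.2661.
Single-dose peak C₀ = D/Vd = 2324/184 ≈ 12.630 mg/L.
Steady-state peak Cmax,ss = C₀·R ≈ 12.630 × 1.2661 ≈ 15.991 mg/L.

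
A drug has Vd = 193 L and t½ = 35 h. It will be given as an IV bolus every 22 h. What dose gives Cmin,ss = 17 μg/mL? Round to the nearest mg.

τ/t½ = 22/35 ≈ 0.62857, so f = (1/2)^(22/35) ≈ 0.646817.
Cmin,ss = (D/Vd)·f/(1−f), so D = Cmin,ss·Vd·(1−f)/f.
D = 17 × 193 × (1−f)/f ≈ 17 × 193 × 0.54603 ≈ 1791.52 mg.

1792 mg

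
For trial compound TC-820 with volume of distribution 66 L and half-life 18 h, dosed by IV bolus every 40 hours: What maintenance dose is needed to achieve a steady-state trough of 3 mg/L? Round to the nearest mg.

726 mg

τ/t½ = 40/18 ≈ 2.2222, so f = (1/2)^(40/18) ≈ 0.214311.
Cmin,ss = (D/Vd)·f/(1−f), so D = Cmin,ss·Vd·(1−f)/f.
D = 3 × 66 × (1−f)/f ≈ 3 × 66 × 3.66612 ≈ 725.89 mg.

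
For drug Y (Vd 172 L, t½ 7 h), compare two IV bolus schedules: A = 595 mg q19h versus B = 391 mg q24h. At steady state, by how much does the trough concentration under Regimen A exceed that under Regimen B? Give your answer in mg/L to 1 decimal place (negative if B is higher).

0.4 mg/L

Regimen A: f = (1/2)^(19/7) ≈ 0.1524; Cmin,ss = (595/172)·f/(1−f) ≈ 0.622 mg/L.
Regimen B: f = (1/2)^(24/7) ≈ 0.0929; Cmin,ss = (391/172)·f/(1−f) ≈ 0.233 mg/L.
Difference ≈ 0.622 − 0.233 ≈ 0.389 mg/L.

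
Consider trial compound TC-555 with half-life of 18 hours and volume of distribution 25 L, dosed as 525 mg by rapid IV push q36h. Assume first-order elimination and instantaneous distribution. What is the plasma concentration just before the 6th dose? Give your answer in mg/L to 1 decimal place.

7.0 mg/L

f = (1/2)^(τ/t½) = (1/2)^(36/18) ≈ 0.2500.
C₀ = D/Vd = 525/25 ≈ 21.000 mg/L.
Before the 6th dose, 5 doses have been given. Superposition: Cmin = C₀·(f + f² + … + f^5).
≈ 21.000 × (0.2500 + 0.0625 + 0.0156 + 0.0039 + 0.0010) ≈ 21.000 × 0.3330 ≈ 6.993 mg/L.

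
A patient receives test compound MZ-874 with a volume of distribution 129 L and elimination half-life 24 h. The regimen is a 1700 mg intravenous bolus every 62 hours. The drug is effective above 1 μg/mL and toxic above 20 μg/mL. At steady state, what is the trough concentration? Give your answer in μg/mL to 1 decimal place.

k = ln2/t½ = ln2/24 ≈ 0.028881 h⁻¹; fraction remaining f = e^(−kτ) = e^(−0.028881×62) ≈ 0.1669.
At steady state, accumulation factor R = 1/(1 − e^(−kτ)) ≈ 1.2003.
Single-dose peak C₀ = D/Vd = 1700/129 ≈ 13.178 μg/mL.
Steady-state peak Cmax,ss = C₀·R ≈ 13.178 × 1.2003 ≈ 15.818 μg/mL.
One interval later, Cmin,ss = Cmax,ss·e^(−kτ) ≈ 15.818 × 0.1669 ≈ 2.640 μg/mL.
Trough 2.6 μg/mL vs MEC 1 μg/mL: adequate.

2.6 μg/mL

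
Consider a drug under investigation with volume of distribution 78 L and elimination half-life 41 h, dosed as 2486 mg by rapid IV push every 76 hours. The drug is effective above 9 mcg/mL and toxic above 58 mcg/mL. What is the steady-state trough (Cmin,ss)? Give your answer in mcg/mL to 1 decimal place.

12.2 mcg/mL

k = ln2/t½ = ln2/41 ≈ 0.016906 h⁻¹; fraction remaining f = e^(−kτ) = e^(−0.016906×76) ≈ 0.2767.
At steady state, accumulation factor R = 1/(1 − e^(−kτ)) ≈ 1.3826.
Single-dose peak C₀ = D/Vd = 2486/78 ≈ 31.872 mcg/mL.
Steady-state peak Cmax,ss = C₀·R ≈ 31.872 × 1.3826 ≈ 44.066 mcg/mL.
Steady-state trough Cmin,ss = Cmax,ss·f ≈ 44.066 × 0.2767 ≈ 12.193 mcg/mL.
Trough 12.2 mcg/mL vs MEC 9 mcg/mL: adequate.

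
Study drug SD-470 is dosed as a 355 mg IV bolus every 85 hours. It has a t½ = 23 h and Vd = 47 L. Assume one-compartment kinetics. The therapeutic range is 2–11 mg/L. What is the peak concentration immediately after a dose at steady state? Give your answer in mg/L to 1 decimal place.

τ/t½ = 85/23 ≈ 3.6957, so fraction remaining f = (1/2)^(85/23) ≈ 0.0772.
Accumulation ratio R = 1/(1 − f) ≈ 1/0.9228 ≈ 1.0837.
Single-dose peak C₀ = D/Vd = 355/47 ≈ 7.553 mg/L.
Steady-state peak Cmax,ss = C₀·R ≈ 7.553 × 1.0837 ≈ 8.185 mg/L.
Peak 8.2 mg/L vs MTC 11 mg/L: below toxic threshold.

8.2 mg/L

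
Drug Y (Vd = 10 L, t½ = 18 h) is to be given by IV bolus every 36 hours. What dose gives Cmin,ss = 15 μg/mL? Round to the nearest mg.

τ/t½ = 36/18 ≈ 2, so f = (1/2)^(36/18) ≈ 0.250000.
Cmin,ss = (D/Vd)·f/(1−f), so D = Cmin,ss·Vd·(1−f)/f.
D = 15 × 10 × (1−f)/f ≈ 15 × 10 × 3.00000 ≈ 450.00 mg.

450 mg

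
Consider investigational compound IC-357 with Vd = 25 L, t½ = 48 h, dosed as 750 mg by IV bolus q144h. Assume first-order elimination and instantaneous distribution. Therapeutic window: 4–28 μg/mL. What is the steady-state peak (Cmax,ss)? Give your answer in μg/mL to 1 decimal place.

34.3 μg/mL

τ = 144 h = 3 half-lives, so f = (1/2)^3 = 0.125.
At steady state, R = 1/(1 − 0.125) = 8/7.
Single-dose peak C₀ = D/Vd = 750/25 = 30 μg/mL.
Steady-state peak Cmax,ss = C₀·R = 30 × 8/7 ≈ 34.286 μg/mL.
Peak 34.3 μg/mL vs MTC 28 μg/mL: exceeds toxic threshold.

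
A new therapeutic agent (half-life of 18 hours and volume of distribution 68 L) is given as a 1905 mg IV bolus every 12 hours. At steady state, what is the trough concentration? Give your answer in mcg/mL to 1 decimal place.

τ/t½ = 12/18 ≈ 0.66667, so fraction remaining f = (1/2)^(12/18) ≈ 0.6300.
Each bolus raises the concentration by D/Vd = 1905/68 ≈ 28.015 mcg/mL.
Steady-state trough Cmin,ss = C₀·f/(1−f) ≈ 28.015 × 0.6300/0.3700 ≈ 47.701 mcg/mL.

47.7 mcg/mL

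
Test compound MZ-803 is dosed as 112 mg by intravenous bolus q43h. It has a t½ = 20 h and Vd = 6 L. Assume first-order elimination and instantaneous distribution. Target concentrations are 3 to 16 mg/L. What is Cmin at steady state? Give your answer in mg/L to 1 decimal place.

5.4 mg/L

k = ln2/t½ = ln2/20 ≈ 0.034657 h⁻¹; fraction remaining f = e^(−kτ) = e^(−0.034657×43) ≈ 0.2253.
Accumulation ratio R = 1/(1 − f) ≈ 1/0.7747 ≈ 1.2908.
Single-dose peak C₀ = D/Vd = 112/6 ≈ 18.667 mg/L.
Steady-state peak Cmax,ss = C₀·R ≈ 18.667 × 1.2908 ≈ 24.095 mg/L.
Steady-state trough Cmin,ss = Cmax,ss·f ≈ 24.095 × 0.2253 ≈ 5.429 mg/L.
Trough 5.4 mg/L vs MEC 3 mg/L: adequate.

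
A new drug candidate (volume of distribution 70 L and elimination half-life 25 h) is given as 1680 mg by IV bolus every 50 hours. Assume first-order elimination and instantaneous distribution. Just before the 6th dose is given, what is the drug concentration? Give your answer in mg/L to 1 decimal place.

8.0 mg/L

f = (1/2)^(τ/t½) = (1/2)^(50/25) ≈ 0.2500.
C₀ = D/Vd = 1680/70 ≈ 24.000 mg/L.
Before the 6th dose, 5 doses have been given. Superposition: Cmin = C₀·(f + f² + … + f^5).
≈ 24.000 × (0.2500 + 0.0625 + 0.0156 + 0.0039 + 0.0010) ≈ 24.000 × 0.3330 ≈ 7.992 mg/L.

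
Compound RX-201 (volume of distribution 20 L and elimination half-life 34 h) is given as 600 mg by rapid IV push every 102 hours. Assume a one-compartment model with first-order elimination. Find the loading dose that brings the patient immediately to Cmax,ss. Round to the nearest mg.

f = (1/2)^(102/34) ≈ 0.125000; accumulation ratio R = 1/(1−f) ≈ 1.14286.
Loading dose to hit Cmax,ss on first dose: D_load = D_maint·R ≈ 600 × 1.14286 ≈ 685.72 mg.

686 mg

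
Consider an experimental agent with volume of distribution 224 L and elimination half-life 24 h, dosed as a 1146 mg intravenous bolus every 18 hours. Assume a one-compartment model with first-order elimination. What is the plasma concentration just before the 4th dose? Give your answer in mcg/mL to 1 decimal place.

5.9 mcg/mL

f = (1/2)^(τ/t½) = (1/2)^(18/24) ≈ 0.5946.
C₀ = D/Vd = 1146/224 ≈ 5.116 mcg/mL.
Before the 4th dose, 3 doses have been given. Superposition: Cmin = C₀·(f + f² + … + f^3).
≈ 5.116 × (0.5946 + 0.3535 + 0.2102) ≈ 5.116 × 1.1583 ≈ 5.926 mcg/mL.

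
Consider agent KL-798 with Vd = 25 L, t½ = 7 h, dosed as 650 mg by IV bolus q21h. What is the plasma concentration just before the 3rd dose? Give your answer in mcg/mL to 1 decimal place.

3.7 mcg/mL

f = (1/2)^(τ/t½) = (1/2)^(21/7) ≈ 0.1250.
C₀ = D/Vd = 650/25 ≈ 26.000 mcg/mL.
Before the 3rd dose, 2 doses have been given. Superposition: Cmin = C₀·(f + f²).
≈ 26.000 × (0.1250 + 0.0156) ≈ 26.000 × 0.1406 ≈ 3.656 mcg/mL.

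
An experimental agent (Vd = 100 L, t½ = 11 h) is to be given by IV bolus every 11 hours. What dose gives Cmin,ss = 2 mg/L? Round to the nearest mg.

200 mg

τ/t½ = 11/11 ≈ 1, so f = (1/2)^(11/11) ≈ 0.500000.
Cmin,ss = (D/Vd)·f/(1−f), so D = Cmin,ss·Vd·(1−f)/f.
D = 2 × 100 × (1−f)/f ≈ 2 × 100 × 1.00000 ≈ 200.00 mg.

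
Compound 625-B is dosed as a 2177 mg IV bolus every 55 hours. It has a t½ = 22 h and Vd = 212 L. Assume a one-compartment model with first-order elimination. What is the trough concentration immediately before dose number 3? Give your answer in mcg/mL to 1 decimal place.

2.1 mcg/mL

f = (1/2)^(τ/t½) = (1/2)^(55/22) ≈ 0.1768.
C₀ = D/Vd = 2177/212 ≈ 10.269 mcg/mL.
Before the 3rd dose, 2 doses have been given. Superposition: Cmin = C₀·(f + f²).
≈ 10.269 × (0.1768 + 0.0313) ≈ 10.269 × 0.2081 ≈ 2.137 mcg/mL.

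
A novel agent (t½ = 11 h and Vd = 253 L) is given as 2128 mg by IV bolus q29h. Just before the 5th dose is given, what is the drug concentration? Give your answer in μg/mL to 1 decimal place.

1.6 μg/mL

f = (1/2)^(τ/t½) = (1/2)^(29/11) ≈ 0.1608.
C₀ = D/Vd = 2128/253 ≈ 8.411 μg/mL.
Before the 5th dose, 4 doses have been given. Superposition: Cmin = C₀·(f + f² + … + f^4).
≈ 8.411 × (0.1608 + 0.0259 + 0.0042 + 0.0007) ≈ 8.411 × 0.1916 ≈ 1.612 μg/mL.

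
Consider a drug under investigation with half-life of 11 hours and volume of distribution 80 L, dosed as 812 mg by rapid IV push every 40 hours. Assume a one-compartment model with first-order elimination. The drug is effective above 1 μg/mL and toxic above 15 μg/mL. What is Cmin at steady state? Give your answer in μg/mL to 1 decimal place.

0.9 μg/mL

τ/t½ = 40/11 ≈ 3.6364, so fraction remaining f = (1/2)^(40/11) ≈ 0.0804.
Accumulation ratio R = 1/(1 − f) ≈ 1/0.9196 ≈ 1.0874.
Each bolus raises the concentration by D/Vd = 812/80 ≈ 10.150 μg/mL.
Cmax,ss = C₀/(1 − f) ≈ 10.150/0.9196 ≈ 11.037 μg/mL.
Steady-state trough Cmin,ss = Cmax,ss·f ≈ 11.037 × 0.0804 ≈ 0.887 μg/mL.
Trough 0.9 μg/mL vs MEC 1 μg/mL: subtherapeutic.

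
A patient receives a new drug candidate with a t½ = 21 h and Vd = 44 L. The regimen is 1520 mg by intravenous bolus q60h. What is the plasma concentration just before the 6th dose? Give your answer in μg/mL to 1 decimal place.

5.5 μg/mL

f = (1/2)^(τ/t½) = (1/2)^(60/21) ≈ 0.1380.
C₀ = D/Vd = 1520/44 ≈ 34.545 μg/mL.
Before the 6th dose, 5 doses have been given. Superposition: Cmin = C₀·(f + f² + … + f^5).
≈ 34.545 × (0.1380 + 0.0190 + 0.0026 + 0.0004 + 0.0001) ≈ 34.545 × 0.1601 ≈ 5.531 μg/mL.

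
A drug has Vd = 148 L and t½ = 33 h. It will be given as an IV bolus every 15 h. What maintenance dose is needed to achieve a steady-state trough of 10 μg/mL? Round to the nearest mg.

548 mg

τ/t½ = 15/33 ≈ 0.45455, so f = (1/2)^(15/33) ≈ 0.729740.
Cmin,ss = (D/Vd)·f/(1−f), so D = Cmin,ss·Vd·(1−f)/f.
D = 10 × 148 × (1−f)/f ≈ 10 × 148 × 0.37035 ≈ 548.12 mg.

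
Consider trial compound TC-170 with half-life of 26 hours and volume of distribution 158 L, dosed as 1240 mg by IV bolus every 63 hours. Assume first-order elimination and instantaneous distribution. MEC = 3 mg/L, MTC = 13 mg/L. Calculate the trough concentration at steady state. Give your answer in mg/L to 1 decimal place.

Over one 63-h interval, 63/26 ≈ 2.4231 half-lives elapse, leaving f ≈ 0.1865 of each dose.
At steady state, accumulation factor R = 1/(1 − e^(−kτ)) ≈ 1.2293.
Each bolus raises the concentration by D/Vd = 1240/158 ≈ 7.848 mg/L.
Steady-state peak Cmax,ss = C₀·R ≈ 7.848 × 1.2293 ≈ 9.648 mg/L.
One interval later, Cmin,ss = Cmax,ss·e^(−kτ) ≈ 9.648 × 0.1865 ≈ 1.799 mg/L.
Trough 1.8 mg/L vs MEC 3 mg/L: subtherapeutic.

1.8 mg/L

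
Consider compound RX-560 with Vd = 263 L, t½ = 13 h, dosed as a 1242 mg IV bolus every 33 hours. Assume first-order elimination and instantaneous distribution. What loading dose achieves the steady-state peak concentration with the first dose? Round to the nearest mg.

f = (1/2)^(33/13) ≈ 0.172126; accumulation ratio R = 1/(1−f) ≈ 1.20791.
Loading dose to hit Cmax,ss on first dose: D_load = D_maint·R ≈ 1242 × 1.20791 ≈ 1500.22 mg.

1500 mg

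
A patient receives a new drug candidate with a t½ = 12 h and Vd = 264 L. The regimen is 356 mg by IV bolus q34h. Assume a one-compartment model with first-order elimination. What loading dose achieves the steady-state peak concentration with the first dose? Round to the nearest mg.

f = (1/2)^(34/12) ≈ 0.140308; accumulation ratio R = 1/(1−f) ≈ 1.16321.
Loading dose to hit Cmax,ss on first dose: D_load = D_maint·R ≈ 356 × 1.16321 ≈ 414.10 mg.

414 mg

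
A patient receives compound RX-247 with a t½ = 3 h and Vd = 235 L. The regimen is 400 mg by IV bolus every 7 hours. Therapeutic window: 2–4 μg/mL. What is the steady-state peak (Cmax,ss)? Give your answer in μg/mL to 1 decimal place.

Over one 7-h interval, 7/3 ≈ 2.3333 half-lives elapse, leaving f ≈ 0.1984 of each dose.
At steady state, accumulation factor R = 1/(1 − e^(−kτ)) ≈ 1.2475.
Single-dose peak C₀ = D/Vd = 400/235 ≈ 1.702 μg/mL.
Steady-state peak Cmax,ss = C₀·R ≈ 1.702 × 1.2475 ≈ 2.123 μg/mL.
Peak 2.1 μg/mL vs MTC 4 μg/mL: below toxic threshold.

2.1 μg/mL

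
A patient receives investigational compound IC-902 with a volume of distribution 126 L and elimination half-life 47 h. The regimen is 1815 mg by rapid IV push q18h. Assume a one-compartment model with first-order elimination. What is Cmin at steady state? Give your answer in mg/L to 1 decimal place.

47.4 mg/L

τ/t½ = 18/47 ≈ 0.38298, so fraction remaining f = (1/2)^(18/47) ≈ 0.7669.
Single-dose peak C₀ = D/Vd = 1815/126 ≈ 14.405 mg/L.
Steady-state trough Cmin,ss = C₀·f/(1−f) ≈ 14.405 × 0.7669/0.2331 ≈ 47.393 mg/L.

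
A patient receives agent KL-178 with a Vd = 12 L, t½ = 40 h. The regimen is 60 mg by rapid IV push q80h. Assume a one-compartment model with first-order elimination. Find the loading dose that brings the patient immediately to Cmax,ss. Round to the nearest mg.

80 mg

f = (1/2)^(80/40) ≈ 0.250000; accumulation ratio R = 1/(1−f) ≈ 1.33333.
Loading dose to hit Cmax,ss on first dose: D_load = D_maint·R ≈ 60 × 1.33333 ≈ 80.00 mg.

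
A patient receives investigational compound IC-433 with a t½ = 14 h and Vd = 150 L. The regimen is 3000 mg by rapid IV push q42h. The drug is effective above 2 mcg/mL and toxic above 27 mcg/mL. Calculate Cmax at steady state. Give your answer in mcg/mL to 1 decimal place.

τ = 42 h = 3 half-lives, so f = (1/2)^3 = 0.125.
Accumulation ratio R = 1/(1 − f) = 1/0.875 = 8/7.
Single-dose peak C₀ = D/Vd = 3000/150 = 20 mcg/mL.
Steady-state peak Cmax,ss = C₀·R = 20 × 8/7 ≈ 22.857 mcg/mL.
Peak 22.9 mcg/mL vs MTC 27 mcg/mL: below toxic threshold.

22.9 mcg/mL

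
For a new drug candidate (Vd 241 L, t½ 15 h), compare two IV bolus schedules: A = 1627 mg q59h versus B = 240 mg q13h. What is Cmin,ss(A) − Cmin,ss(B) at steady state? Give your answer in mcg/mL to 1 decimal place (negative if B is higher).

-0.7 mcg/mL

Regimen A: f = (1/2)^(59/15) ≈ 0.0655; Cmin,ss = (1627/241)·f/(1−f) ≈ 0.473 mcg/mL.
Regimen B: f = (1/2)^(13/15) ≈ 0.5484; Cmin,ss = (240/241)·f/(1−f) ≈ 1.209 mcg/mL.
Difference ≈ 0.473 − 1.209 ≈ -0.736 mcg/mL.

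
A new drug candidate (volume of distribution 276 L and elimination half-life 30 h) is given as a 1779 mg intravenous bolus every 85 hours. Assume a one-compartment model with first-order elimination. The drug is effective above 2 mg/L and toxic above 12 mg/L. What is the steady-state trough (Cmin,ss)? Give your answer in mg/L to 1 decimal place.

1.1 mg/L

k = ln2/t½ = ln2/30 ≈ 0.023105 h⁻¹; fraction remaining f = e^(−kτ) = e^(−0.023105×85) ≈ 0.1403.
Accumulation ratio R = 1/(1 − f) ≈ 1/0.8597 ≈ 1.1632.
Each bolus raises the concentration by D/Vd = 1779/276 ≈ 6.446 mg/L.
Cmax,ss = C₀/(1 − f) ≈ 6.446/0.8597 ≈ 7.498 mg/L.
One interval later, Cmin,ss = Cmax,ss·e^(−kτ) ≈ 7.498 × 0.1403 ≈ 1.052 mg/L.
Trough 1.1 mg/L vs MEC 2 mg/L: subtherapeutic.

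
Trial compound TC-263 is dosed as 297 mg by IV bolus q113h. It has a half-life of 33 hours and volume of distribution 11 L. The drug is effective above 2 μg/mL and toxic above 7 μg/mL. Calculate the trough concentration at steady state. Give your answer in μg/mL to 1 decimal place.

2.8 μg/mL

k = ln2/t½ = ln2/33 ≈ 0.021004 h⁻¹; fraction remaining f = e^(−kτ) = e^(−0.021004×113) ≈ 0.0932.
At steady state, accumulation factor R = 1/(1 − e^(−kτ)) ≈ 1.1028.
Each bolus raises the concentration by D/Vd = 297/11 ≈ 27.000 μg/mL.
Cmax,ss = C₀/(1 − f) ≈ 27.000/0.9068 ≈ 29.775 μg/mL.
One interval later, Cmin,ss = Cmax,ss·e^(−kτ) ≈ 29.775 × 0.0932 ≈ 2.775 μg/mL.
Trough 2.8 μg/mL vs MEC 2 μg/mL: adequate.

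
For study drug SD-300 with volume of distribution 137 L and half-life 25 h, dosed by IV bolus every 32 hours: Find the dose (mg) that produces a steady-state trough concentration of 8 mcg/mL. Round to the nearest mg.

1566 mg

τ/t½ = 32/25 ≈ 1.28, so f = (1/2)^(32/25) ≈ 0.411796.
Cmin,ss = (D/Vd)·f/(1−f), so D = Cmin,ss·Vd·(1−f)/f.
D = 8 × 137 × (1−f)/f ≈ 8 × 137 × 1.42839 ≈ 1565.52 mg.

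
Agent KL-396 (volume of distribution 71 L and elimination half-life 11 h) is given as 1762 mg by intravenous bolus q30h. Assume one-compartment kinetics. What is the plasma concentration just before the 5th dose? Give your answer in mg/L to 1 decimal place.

f = (1/2)^(τ/t½) = (1/2)^(30/11) ≈ 0.1510.
C₀ = D/Vd = 1762/71 ≈ 24.817 mg/L.
Before the 5th dose, 4 doses have been given. Superposition: Cmin = C₀·(f + f² + … + f^4).
≈ 24.817 × (0.1510 + 0.0228 + 0.0034 + 0.0005) ≈ 24.817 × 0.1777 ≈ 4.410 mg/L.

4.4 mg/L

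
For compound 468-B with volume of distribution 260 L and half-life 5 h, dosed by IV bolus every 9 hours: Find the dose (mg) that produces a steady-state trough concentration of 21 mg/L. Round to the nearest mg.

τ/t½ = 9/5 ≈ 1.8, so f = (1/2)^(9/5) ≈ 0.287175.
Cmin,ss = (D/Vd)·f/(1−f), so D = Cmin,ss·Vd·(1−f)/f.
D = 21 × 260 × (1−f)/f ≈ 21 × 260 × 2.48220 ≈ 13552.81 mg.

13553 mg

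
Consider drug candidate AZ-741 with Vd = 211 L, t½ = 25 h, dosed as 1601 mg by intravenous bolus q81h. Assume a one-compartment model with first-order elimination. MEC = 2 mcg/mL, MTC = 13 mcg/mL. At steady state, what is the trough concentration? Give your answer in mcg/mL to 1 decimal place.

k = ln2/t½ = ln2/25 ≈ 0.027726 h⁻¹; fraction remaining f = e^(−kτ) = e^(−0.027726×81) ≈ 0.1058.
At steady state, accumulation factor R = 1/(1 − e^(−kτ)) ≈ 1.1183.
Single-dose peak C₀ = D/Vd = 1601/211 ≈ 7.588 mcg/mL.
Steady-state peak Cmax,ss = C₀·R ≈ 7.588 × 1.1183 ≈ 8.486 mcg/mL.
Steady-state trough Cmin,ss = Cmax,ss·f ≈ 8.486 × 0.1058 ≈ 0.898 mcg/mL.
Trough 0.9 mcg/mL vs MEC 2 mcg/mL: subtherapeutic.

0.9 mcg/mL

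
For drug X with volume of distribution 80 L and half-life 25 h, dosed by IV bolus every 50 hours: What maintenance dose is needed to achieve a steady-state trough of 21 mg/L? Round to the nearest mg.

τ/t½ = 50/25 ≈ 2, so f = (1/2)^(50/25) ≈ 0.250000.
Cmin,ss = (D/Vd)·f/(1−f), so D = Cmin,ss·Vd·(1−f)/f.
D = 21 × 80 × (1−f)/f ≈ 21 × 80 × 3.00000 ≈ 5040.00 mg.

5040 mg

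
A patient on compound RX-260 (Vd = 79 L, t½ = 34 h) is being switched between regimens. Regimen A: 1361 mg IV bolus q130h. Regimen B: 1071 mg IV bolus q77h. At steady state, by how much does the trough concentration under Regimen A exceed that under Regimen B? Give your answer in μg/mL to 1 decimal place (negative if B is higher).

Regimen A: f = (1/2)^(130/34) ≈ 0.0706; Cmin,ss = (1361/79)·f/(1−f) ≈ 1.309 μg/mL.
Regimen B: f = (1/2)^(77/34) ≈ 0.2081; Cmin,ss = (1071/79)·f/(1−f) ≈ 3.563 μg/mL.
Difference ≈ 1.309 − 3.563 ≈ -2.254 μg/mL.

-2.3 μg/mL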